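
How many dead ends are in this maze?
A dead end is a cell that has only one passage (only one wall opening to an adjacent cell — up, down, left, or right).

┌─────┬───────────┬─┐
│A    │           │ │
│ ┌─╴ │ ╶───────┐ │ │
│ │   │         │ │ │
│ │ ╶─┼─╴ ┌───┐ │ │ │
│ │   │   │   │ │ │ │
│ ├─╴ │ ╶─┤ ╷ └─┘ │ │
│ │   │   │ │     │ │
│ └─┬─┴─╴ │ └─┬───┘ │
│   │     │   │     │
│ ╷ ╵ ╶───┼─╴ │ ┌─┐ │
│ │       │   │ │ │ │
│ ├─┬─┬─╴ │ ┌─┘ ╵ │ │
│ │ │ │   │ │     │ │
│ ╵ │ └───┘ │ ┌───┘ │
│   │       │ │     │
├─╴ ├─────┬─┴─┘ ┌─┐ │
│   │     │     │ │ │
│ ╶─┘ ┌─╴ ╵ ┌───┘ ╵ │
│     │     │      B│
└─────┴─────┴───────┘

Checking each cell for number of passages:

Dead ends found at positions:
  (0, 9)
  (2, 7)
  (3, 1)
  (5, 8)
  (6, 1)
  (6, 2)
  (6, 3)
  (7, 6)
  (8, 8)
  (9, 3)
  (9, 6)
Total dead ends: 11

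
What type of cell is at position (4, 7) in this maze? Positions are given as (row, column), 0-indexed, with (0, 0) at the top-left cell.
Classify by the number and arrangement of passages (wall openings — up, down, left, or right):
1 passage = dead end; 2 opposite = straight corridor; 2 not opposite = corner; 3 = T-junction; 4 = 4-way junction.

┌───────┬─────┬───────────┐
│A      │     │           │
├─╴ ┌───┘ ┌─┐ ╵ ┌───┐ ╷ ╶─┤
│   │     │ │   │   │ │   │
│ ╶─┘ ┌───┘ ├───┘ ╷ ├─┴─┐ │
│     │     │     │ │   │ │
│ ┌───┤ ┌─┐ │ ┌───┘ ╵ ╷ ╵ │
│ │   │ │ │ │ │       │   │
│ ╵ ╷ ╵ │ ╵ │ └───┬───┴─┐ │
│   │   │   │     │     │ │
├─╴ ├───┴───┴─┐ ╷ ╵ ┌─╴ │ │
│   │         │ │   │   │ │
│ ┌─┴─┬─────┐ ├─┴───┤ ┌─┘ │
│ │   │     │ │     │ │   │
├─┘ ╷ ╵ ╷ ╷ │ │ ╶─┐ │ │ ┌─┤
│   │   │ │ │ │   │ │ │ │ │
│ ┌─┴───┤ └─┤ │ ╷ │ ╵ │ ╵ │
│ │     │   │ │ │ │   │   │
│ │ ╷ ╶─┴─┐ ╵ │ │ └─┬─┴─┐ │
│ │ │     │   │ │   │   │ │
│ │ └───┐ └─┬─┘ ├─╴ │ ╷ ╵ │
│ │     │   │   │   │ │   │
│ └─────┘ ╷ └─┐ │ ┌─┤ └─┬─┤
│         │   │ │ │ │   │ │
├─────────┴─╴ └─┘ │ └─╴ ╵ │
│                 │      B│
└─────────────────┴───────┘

Checking cell at (4, 7):
Number of passages: 3
Cell type: T-junction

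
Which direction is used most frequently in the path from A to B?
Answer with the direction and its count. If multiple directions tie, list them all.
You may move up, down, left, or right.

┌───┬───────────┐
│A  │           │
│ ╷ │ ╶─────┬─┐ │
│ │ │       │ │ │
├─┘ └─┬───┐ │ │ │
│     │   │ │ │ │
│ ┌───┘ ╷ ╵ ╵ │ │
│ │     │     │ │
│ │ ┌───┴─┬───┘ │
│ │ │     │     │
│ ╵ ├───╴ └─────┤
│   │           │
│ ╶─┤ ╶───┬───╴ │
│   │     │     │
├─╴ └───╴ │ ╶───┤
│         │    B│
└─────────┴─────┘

Directions: right, down, down, left, down, down, down, down, right, down, right, right, right, up, left, left, up, right, right, right, right, right, down, left, left, down, right, right
Counts: {'right': 12, 'down': 9, 'left': 5, 'up': 2}
Most common: right (12 times)

Solution:

┌───┬───────────┐
│A ↓│           │
│ ╷ │ ╶─────┬─┐ │
│ │↓│       │ │ │
├─┘ └─┬───┐ │ │ │
│↓ ↲  │   │ │ │ │
│ ┌───┘ ╷ ╵ ╵ │ │
│↓│     │     │ │
│ │ ┌───┴─┬───┘ │
│↓│ │     │     │
│ ╵ ├───╴ └─────┤
│↓  │↱ → → → → ↓│
│ ╶─┤ ╶───┬───╴ │
│↳ ↓│↑ ← ↰│↓ ← ↲│
├─╴ └───╴ │ ╶───┤
│  ↳ → → ↑│↳ → B│
└─────────┴─────┘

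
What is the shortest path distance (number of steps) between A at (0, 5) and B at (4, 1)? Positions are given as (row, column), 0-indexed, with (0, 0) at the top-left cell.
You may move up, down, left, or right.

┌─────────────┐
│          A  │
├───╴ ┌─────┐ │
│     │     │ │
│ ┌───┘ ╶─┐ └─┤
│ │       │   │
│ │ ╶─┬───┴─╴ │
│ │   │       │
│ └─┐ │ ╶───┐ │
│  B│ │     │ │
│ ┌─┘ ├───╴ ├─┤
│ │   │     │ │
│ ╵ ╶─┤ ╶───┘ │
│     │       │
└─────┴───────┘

Finding path from (0, 5) to (4, 1):
Path: (0,5) → (0,4) → (0,3) → (0,2) → (1,2) → (1,1) → (1,0) → (2,0) → (3,0) → (4,0) → (4,1)
Distance: 10 steps

Solution:

┌─────────────┐
│    ↓ ← ← A  │
├───╴ ┌─────┐ │
│↓ ← ↲│     │ │
│ ┌───┘ ╶─┐ └─┤
│↓│       │   │
│ │ ╶─┬───┴─╴ │
│↓│   │       │
│ └─┐ │ ╶───┐ │
│↳ B│ │     │ │
│ ┌─┘ ├───╴ ├─┤
│ │   │     │ │
│ ╵ ╶─┤ ╶───┘ │
│     │       │
└─────┴───────┘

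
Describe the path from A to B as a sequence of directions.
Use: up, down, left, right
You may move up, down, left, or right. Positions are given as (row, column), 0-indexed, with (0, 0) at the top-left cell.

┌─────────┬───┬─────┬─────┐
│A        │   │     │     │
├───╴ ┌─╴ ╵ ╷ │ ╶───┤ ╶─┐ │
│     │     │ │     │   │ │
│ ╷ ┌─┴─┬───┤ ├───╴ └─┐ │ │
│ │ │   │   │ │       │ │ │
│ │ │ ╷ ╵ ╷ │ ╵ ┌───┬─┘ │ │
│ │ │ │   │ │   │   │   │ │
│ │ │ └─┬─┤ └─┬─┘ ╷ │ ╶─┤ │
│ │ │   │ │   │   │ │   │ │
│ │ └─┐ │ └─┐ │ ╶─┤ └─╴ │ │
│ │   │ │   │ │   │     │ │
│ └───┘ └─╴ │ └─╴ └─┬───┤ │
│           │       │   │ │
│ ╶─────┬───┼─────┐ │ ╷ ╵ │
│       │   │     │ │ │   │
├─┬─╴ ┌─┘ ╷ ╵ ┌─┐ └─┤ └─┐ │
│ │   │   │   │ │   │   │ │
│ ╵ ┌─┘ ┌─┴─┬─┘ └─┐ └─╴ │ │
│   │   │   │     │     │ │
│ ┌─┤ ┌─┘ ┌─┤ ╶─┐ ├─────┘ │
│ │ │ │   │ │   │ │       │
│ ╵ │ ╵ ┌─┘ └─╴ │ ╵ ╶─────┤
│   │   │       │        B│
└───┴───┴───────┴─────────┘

Finding the path and converting it to directions:
Path through cells: (0,0) → (0,1) → (0,2) → (1,2) → (1,1) → (1,0) → (2,0) → (3,0) → (4,0) → (5,0) → (6,0) → (6,1) → (6,2) → (6,3) → (5,3) → (4,3) → (4,2) → (3,2) → (2,2) → (2,3) → (3,3) → (3,4) → (2,4) → (2,5) → (3,5) → (4,5) → (4,6) → (5,6) → (6,6) → (6,7) → (6,8) → (5,8) → (5,7) → (4,7) → (4,8) → (3,8) → (3,9) → (4,9) → (5,9) → (5,10) → (5,11) → (4,11) → (4,10) → (3,10) → (3,11) → (2,11) → (1,11) → (1,10) → (0,10) → (0,11) → (0,12) → (1,12) → (2,12) → (3,12) → (4,12) → (5,12) → (6,12) → (7,12) → (8,12) → (9,12) → (10,12) → (10,11) → (10,10) → (10,9) → (11,9) → (11,10) → (11,11) → (11,12)
Directions: right, right, down, left, left, down, down, down, down, down, right, right, right, up, up, left, up, up, right, down, right, up, right, down, down, right, down, down, right, right, up, left, up, right, up, right, down, down, right, right, up, left, up, right, up, up, left, up, right, right, down, down, down, down, down, down, down, down, down, down, left, left, left, down, right, right, right

Solution:

┌─────────┬───┬─────┬─────┐
│A → ↓    │   │     │↱ → ↓│
├───╴ ┌─╴ ╵ ╷ │ ╶───┤ ╶─┐ │
│↓ ← ↲│     │ │     │↑ ↰│↓│
│ ╷ ┌─┴─┬───┤ ├───╴ └─┐ │ │
│↓│ │↱ ↓│↱ ↓│ │       │↑│↓│
│ │ │ ╷ ╵ ╷ │ ╵ ┌───┬─┘ │ │
│↓│ │↑│↳ ↑│↓│   │↱ ↓│↱ ↑│↓│
│ │ │ └─┬─┤ └─┬─┘ ╷ │ ╶─┤ │
│↓│ │↑ ↰│ │↳ ↓│↱ ↑│↓│↑ ↰│↓│
│ │ └─┐ │ └─┐ │ ╶─┤ └─╴ │ │
│↓│   │↑│   │↓│↑ ↰│↳ → ↑│↓│
│ └───┘ └─╴ │ └─╴ └─┬───┤ │
│↳ → → ↑    │↳ → ↑  │   │↓│
│ ╶─────┬───┼─────┐ │ ╷ ╵ │
│       │   │     │ │ │  ↓│
├─┬─╴ ┌─┘ ╷ ╵ ┌─┐ └─┤ └─┐ │
│ │   │   │   │ │   │   │↓│
│ ╵ ┌─┘ ┌─┴─┬─┘ └─┐ └─╴ │ │
│   │   │   │     │     │↓│
│ ┌─┤ ┌─┘ ┌─┤ ╶─┐ ├─────┘ │
│ │ │ │   │ │   │ │↓ ← ← ↲│
│ ╵ │ ╵ ┌─┘ └─╴ │ ╵ ╶─────┤
│   │   │       │  ↳ → → B│
└───┴───┴───────┴─────────┘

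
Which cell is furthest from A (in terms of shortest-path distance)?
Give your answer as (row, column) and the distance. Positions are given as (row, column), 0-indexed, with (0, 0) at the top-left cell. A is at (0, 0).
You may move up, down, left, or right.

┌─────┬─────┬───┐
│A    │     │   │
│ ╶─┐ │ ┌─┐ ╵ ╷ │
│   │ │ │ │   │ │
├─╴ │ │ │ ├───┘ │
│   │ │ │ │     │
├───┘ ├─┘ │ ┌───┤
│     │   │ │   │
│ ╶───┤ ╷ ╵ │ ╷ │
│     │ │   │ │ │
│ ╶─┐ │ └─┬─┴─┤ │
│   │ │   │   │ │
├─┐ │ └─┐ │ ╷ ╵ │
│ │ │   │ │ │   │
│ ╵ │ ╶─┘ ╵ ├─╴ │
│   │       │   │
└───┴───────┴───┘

Computing BFS distances from A to all cells:
Furthest cell: (2, 3)
Distance: 37 steps

Path from A to the furthest cell:

┌─────┬─────┬───┐
│A → ↓│↓ ← ↰│↓ ↰│
│ ╶─┐ │ ┌─┐ ╵ ╷ │
│   │↓│↓│ │↑ ↲│↑│
├─╴ │ │ │ ├───┘ │
│   │↓│B│ │↱ → ↑│
├───┘ ├─┘ │ ┌───┤
│↓ ← ↲│↱ ↓│↑│   │
│ ╶───┤ ╷ ╵ │ ╷ │
│↳ → ↓│↑│↳ ↑│ │ │
│ ╶─┐ │ └─┬─┴─┤ │
│   │↓│↑ ↰│   │ │
├─┐ │ └─┐ │ ╷ ╵ │
│ │ │↓  │↑│ │   │
│ ╵ │ ╶─┘ ╵ ├─╴ │
│   │↳ → ↑  │   │
└───┴───────┴───┘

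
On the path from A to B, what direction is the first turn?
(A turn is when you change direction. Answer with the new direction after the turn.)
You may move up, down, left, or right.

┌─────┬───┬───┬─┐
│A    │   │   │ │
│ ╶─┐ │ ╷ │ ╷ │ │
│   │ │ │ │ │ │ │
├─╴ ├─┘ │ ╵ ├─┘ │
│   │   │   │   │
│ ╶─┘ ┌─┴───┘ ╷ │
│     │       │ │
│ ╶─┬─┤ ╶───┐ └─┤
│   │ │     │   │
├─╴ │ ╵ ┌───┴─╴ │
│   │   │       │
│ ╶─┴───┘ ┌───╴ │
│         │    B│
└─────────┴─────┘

Directions: down, right, down, left, down, down, right, down, left, down, right, right, right, right, up, right, right, right, down
First turn direction: right

Solution:

┌─────┬───┬───┬─┐
│A    │   │   │ │
│ ╶─┐ │ ╷ │ ╷ │ │
│↳ ↓│ │ │ │ │ │ │
├─╴ ├─┘ │ ╵ ├─┘ │
│↓ ↲│   │   │   │
│ ╶─┘ ┌─┴───┘ ╷ │
│↓    │       │ │
│ ╶─┬─┤ ╶───┐ └─┤
│↳ ↓│ │     │   │
├─╴ │ ╵ ┌───┴─╴ │
│↓ ↲│   │↱ → → ↓│
│ ╶─┴───┘ ┌───╴ │
│↳ → → → ↑│    B│
└─────────┴─────┘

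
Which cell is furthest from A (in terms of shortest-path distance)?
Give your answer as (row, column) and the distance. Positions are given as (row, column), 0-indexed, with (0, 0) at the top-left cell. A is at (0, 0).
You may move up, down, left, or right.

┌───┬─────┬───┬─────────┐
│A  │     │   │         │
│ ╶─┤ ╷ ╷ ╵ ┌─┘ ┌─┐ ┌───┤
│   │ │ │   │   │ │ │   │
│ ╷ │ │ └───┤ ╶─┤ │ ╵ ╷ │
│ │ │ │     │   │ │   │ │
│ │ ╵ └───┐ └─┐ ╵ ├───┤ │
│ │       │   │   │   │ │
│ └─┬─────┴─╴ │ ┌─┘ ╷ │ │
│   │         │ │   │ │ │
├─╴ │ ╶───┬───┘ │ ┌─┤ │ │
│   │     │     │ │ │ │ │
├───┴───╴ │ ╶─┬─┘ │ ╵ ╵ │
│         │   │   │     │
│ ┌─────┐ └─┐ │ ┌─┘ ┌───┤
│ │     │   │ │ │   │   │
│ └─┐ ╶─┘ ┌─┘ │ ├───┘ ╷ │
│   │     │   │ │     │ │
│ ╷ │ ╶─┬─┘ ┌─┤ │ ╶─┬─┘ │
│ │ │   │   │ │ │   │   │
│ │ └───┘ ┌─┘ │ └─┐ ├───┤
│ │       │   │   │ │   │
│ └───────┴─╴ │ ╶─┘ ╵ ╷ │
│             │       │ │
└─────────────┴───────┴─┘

Computing BFS distances from A to all cells:
Furthest cell: (9, 10)
Distance: 93 steps

Path from A to the furthest cell:

┌───┬─────┬───┬─────────┐
│A  │↱ ↓  │   │↱ → ↓    │
│ ╶─┤ ╷ ╷ ╵ ┌─┘ ┌─┐ ┌───┤
│↳ ↓│↑│↓│   │↱ ↑│ │↓│↱ ↓│
│ ╷ │ │ └───┤ ╶─┤ │ ╵ ╷ │
│ │↓│↑│↳ → ↓│↑ ↰│ │↳ ↑│↓│
│ │ ╵ └───┐ └─┐ ╵ ├───┤ │
│ │↳ ↑    │↳ ↓│↑  │↓ ↰│↓│
│ └─┬─────┴─╴ │ ┌─┘ ╷ │ │
│   │↓ ← ← ← ↲│↑│↓ ↲│↑│↓│
├─╴ │ ╶───┬───┘ │ ┌─┤ │ │
│   │↳ → ↓│↱ → ↑│↓│ │↑│↓│
├───┴───╴ │ ╶─┬─┘ │ ╵ ╵ │
│↓ ← ← ← ↲│↑ ↰│↓ ↲│  ↑ ↲│
│ ┌─────┐ └─┐ │ ┌─┘ ┌───┤
│↓│     │   │↑│↓│   │↱ ↓│
│ └─┐ ╶─┘ ┌─┘ │ ├───┘ ╷ │
│↳ ↓│     │↱ ↑│↓│↱ → ↑│↓│
│ ╷ │ ╶─┬─┘ ┌─┤ │ ╶─┬─┘ │
│ │↓│   │↱ ↑│ │↓│↑ ↰│B ↲│
│ │ └───┘ ┌─┘ │ └─┐ ├───┤
│ │↳ → → ↑│   │↓  │↑│   │
│ └───────┴─╴ │ ╶─┘ ╵ ╷ │
│             │↳ → ↑  │ │
└─────────────┴───────┴─┘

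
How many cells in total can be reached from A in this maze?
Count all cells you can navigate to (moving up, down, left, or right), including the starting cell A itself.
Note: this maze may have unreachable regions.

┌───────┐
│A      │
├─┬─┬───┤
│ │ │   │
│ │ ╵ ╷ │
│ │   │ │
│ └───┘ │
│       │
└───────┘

Using BFS/flood-fill to find all reachable cells from A:
Maze size: 4 × 4 = 16 total cells
12 cell(s) are walled off and cannot be reached from A.
Reachable cells: 4

Reachable region (· marks reachable cells):

┌───────┐
│A · · ·│
├─┬─┬───┤
│ │ │   │
│ │ ╵ ╷ │
│ │   │ │
│ └───┘ │
│       │
└───────┘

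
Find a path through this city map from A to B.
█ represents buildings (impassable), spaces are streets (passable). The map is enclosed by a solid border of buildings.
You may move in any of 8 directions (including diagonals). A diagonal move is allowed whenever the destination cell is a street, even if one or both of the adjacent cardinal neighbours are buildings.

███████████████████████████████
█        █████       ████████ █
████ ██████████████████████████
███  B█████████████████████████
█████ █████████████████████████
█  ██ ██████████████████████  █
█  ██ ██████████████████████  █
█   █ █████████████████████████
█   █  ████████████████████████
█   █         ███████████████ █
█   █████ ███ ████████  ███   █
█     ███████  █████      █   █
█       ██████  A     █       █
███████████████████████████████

Finding the shortest path from A to B:
Movement: 8-directional
Path length: 15 steps
Directions: left → up-left → up-left → up-left → left → left → left → left → left → up-left → up-left → up → up → up → up

Solution:

███████████████████████████████
█        █████       ████████ █
████ ██████████████████████████
███  B█████████████████████████
█████↑█████████████████████████
█  ██↑██████████████████████  █
█  ██↑██████████████████████  █
█   █↑█████████████████████████
█   █ ↖████████████████████████
█   █  ↖←←←←← ███████████████ █
█   █████ ███↖████████  ███   █
█     ███████ ↖█████      █   █
█       ██████ ↖A     █       █
███████████████████████████████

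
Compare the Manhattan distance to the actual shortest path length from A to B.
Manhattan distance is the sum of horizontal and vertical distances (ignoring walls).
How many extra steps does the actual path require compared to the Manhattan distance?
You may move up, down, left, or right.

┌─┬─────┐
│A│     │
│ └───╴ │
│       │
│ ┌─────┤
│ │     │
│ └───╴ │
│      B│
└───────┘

Manhattan distance: |3 - 0| + |3 - 0| = 6
Actual path length: 6
Extra steps: 6 - 6 = 0

Solution:

┌─┬─────┐
│A│     │
│ └───╴ │
│↓      │
│ ┌─────┤
│↓│     │
│ └───╴ │
│↳ → → B│
└───────┘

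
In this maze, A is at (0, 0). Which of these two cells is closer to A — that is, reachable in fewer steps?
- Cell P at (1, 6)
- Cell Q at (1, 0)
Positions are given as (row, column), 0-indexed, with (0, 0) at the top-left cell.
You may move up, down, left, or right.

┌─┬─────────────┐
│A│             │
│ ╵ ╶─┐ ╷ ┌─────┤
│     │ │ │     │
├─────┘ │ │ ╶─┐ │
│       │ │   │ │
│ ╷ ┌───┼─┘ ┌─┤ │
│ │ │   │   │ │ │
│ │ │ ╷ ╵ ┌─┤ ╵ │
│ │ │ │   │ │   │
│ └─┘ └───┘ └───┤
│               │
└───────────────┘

Shortest path A → P at (1, 6): 25 steps
Shortest path A → Q at (1, 0): 1 steps

Q is closer (1 steps vs 25 steps).

Path to P:

┌─┬─────────────┐
│A│↱ → ↓        │
│ ╵ ╶─┐ ╷ ┌─────┤
│↳ ↑  │↓│ │↱ P  │
├─────┘ │ │ ╶─┐ │
│↓ ← ← ↲│ │↑  │ │
│ ╷ ┌───┼─┘ ┌─┤ │
│↓│ │↱ ↓│↱ ↑│ │ │
│ │ │ ╷ ╵ ┌─┤ ╵ │
│↓│ │↑│↳ ↑│ │   │
│ └─┘ └───┘ └───┤
│↳ → ↑          │
└───────────────┘

Path to Q:

┌─┬─────────────┐
│A│             │
│ ╵ ╶─┐ ╷ ┌─────┤
│Q    │ │ │     │
├─────┘ │ │ ╶─┐ │
│       │ │   │ │
│ ╷ ┌───┼─┘ ┌─┤ │
│ │ │   │   │ │ │
│ │ │ ╷ ╵ ┌─┤ ╵ │
│ │ │ │   │ │   │
│ └─┘ └───┘ └───┤
│               │
└───────────────┘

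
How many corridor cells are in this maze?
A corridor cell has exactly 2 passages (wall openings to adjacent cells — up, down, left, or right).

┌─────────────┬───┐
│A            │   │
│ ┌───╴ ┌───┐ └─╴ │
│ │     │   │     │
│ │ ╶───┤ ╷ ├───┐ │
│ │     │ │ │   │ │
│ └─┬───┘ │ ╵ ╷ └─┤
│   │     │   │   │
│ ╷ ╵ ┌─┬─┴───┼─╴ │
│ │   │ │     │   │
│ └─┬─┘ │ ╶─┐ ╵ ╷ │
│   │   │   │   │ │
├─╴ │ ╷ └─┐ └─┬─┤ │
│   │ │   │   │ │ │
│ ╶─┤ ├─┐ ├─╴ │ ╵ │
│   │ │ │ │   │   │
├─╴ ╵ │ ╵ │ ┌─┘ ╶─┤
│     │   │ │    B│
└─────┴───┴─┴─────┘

Counting cells with exactly 2 passages:
Total corridor cells: 63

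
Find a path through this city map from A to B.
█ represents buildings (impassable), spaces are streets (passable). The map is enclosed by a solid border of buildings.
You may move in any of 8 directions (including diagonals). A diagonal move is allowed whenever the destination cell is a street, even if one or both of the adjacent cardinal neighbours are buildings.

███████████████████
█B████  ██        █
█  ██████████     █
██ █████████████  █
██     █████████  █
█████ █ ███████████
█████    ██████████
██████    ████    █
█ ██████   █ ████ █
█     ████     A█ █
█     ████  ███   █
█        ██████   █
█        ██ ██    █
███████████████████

Finding the shortest path from A to B:
Movement: 8-directional
Path length: 15 steps
Directions: left → left → left → left → left → up-left → left → up-left → up-left → up-left → up-left → left → up-left → up → up-left

Solution:

███████████████████
█B████  ██        █
█ ↖██████████     █
██↑█████████████  █
██ ↖←  █████████  █
█████↖█ ███████████
█████ ↖  ██████████
██████ ↖  ████    █
█ ██████↖← █ ████ █
█     ████↖←←←←A█ █
█     ████  ███   █
█        ██████   █
█        ██ ██    █
███████████████████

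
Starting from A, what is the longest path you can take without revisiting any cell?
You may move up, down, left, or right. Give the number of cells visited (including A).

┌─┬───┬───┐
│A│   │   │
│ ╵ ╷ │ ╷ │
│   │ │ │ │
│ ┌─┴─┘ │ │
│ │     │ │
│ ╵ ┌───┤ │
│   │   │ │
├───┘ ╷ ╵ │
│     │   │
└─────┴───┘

Finding longest simple path using DFS:
Start: (0, 0)
Longest path visits 21 cells
Path: A → down → down → down → right → up → right → right → up → up → right → down → down → down → down → left → up → left → down → left → left

Solution:

┌─┬───┬───┐
│A│   │↱ ↓│
│ ╵ ╷ │ ╷ │
│↓  │ │↑│↓│
│ ┌─┴─┘ │ │
│↓│↱ → ↑│↓│
│ ╵ ┌───┤ │
│↳ ↑│↓ ↰│↓│
├───┘ ╷ ╵ │
│B ← ↲│↑ ↲│
└─────┴───┘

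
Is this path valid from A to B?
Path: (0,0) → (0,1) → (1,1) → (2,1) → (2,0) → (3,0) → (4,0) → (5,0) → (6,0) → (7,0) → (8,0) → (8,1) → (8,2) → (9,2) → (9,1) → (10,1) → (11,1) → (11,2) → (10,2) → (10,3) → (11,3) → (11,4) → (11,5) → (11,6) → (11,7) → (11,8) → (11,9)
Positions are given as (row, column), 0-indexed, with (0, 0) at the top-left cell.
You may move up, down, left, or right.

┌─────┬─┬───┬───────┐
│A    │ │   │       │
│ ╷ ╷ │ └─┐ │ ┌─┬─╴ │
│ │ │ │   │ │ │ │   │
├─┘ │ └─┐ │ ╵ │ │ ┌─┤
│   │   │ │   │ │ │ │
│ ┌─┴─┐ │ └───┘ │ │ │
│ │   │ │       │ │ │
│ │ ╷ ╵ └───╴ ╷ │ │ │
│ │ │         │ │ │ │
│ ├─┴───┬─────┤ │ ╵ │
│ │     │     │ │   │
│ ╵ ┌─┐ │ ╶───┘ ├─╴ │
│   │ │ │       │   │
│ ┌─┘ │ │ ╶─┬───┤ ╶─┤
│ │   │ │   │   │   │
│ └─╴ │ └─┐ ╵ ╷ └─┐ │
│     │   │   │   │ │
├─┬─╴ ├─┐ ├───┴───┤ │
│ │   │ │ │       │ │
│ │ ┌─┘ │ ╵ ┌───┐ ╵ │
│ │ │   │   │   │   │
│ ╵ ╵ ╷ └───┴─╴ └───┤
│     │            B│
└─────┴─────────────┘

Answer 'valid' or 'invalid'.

Checking path validity:
Result: All consecutive moves are passable.

valid

Correct solution:

┌─────┬─┬───┬───────┐
│A ↓  │ │   │       │
│ ╷ ╷ │ └─┐ │ ┌─┬─╴ │
│ │↓│ │   │ │ │ │   │
├─┘ │ └─┐ │ ╵ │ │ ┌─┤
│↓ ↲│   │ │   │ │ │ │
│ ┌─┴─┐ │ └───┘ │ │ │
│↓│   │ │       │ │ │
│ │ ╷ ╵ └───╴ ╷ │ │ │
│↓│ │         │ │ │ │
│ ├─┴───┬─────┤ │ ╵ │
│↓│     │     │ │   │
│ ╵ ┌─┐ │ ╶───┘ ├─╴ │
│↓  │ │ │       │   │
│ ┌─┘ │ │ ╶─┬───┤ ╶─┤
│↓│   │ │   │   │   │
│ └─╴ │ └─┐ ╵ ╷ └─┐ │
│↳ → ↓│   │   │   │ │
├─┬─╴ ├─┐ ├───┴───┤ │
│ │↓ ↲│ │ │       │ │
│ │ ┌─┘ │ ╵ ┌───┐ ╵ │
│ │↓│↱ ↓│   │   │   │
│ ╵ ╵ ╷ └───┴─╴ └───┤
│  ↳ ↑│↳ → → → → → B│
└─────┴─────────────┘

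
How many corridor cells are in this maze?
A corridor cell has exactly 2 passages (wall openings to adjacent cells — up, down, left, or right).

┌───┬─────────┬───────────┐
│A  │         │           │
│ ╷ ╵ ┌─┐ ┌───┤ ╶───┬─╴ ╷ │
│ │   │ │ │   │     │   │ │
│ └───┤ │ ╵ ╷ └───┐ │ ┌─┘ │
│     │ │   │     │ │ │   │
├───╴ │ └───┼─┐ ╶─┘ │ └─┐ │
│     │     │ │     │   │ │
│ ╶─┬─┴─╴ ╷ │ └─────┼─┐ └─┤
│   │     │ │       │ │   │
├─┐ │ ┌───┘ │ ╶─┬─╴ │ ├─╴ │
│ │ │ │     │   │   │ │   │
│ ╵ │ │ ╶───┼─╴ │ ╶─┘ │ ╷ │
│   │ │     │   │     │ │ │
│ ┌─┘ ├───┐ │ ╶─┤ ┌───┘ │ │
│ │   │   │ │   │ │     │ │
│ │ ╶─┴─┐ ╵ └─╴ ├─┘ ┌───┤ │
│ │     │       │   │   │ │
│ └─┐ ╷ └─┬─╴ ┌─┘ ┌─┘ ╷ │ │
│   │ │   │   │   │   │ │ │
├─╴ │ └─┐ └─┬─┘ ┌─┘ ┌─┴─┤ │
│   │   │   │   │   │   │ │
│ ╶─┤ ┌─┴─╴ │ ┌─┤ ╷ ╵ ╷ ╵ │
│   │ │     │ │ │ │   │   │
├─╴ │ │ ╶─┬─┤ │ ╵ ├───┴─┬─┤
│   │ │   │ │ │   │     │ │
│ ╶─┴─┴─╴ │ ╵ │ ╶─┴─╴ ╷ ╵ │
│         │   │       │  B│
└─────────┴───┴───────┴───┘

Counting cells with exactly 2 passages:
Total corridor cells: 148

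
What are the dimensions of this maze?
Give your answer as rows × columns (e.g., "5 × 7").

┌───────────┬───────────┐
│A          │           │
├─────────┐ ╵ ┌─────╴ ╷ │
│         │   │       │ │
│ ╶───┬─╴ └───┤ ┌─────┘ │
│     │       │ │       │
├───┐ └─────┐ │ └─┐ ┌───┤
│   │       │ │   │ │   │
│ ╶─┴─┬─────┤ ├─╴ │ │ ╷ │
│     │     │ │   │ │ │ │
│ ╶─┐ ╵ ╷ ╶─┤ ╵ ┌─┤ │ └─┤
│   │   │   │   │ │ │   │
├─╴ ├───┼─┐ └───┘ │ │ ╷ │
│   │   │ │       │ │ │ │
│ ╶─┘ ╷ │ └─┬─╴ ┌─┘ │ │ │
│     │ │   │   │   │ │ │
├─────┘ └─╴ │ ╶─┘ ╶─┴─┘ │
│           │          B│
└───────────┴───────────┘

Counting the maze dimensions:
Rows (vertical): 9
Columns (horizontal): 12
Dimensions: 9 × 12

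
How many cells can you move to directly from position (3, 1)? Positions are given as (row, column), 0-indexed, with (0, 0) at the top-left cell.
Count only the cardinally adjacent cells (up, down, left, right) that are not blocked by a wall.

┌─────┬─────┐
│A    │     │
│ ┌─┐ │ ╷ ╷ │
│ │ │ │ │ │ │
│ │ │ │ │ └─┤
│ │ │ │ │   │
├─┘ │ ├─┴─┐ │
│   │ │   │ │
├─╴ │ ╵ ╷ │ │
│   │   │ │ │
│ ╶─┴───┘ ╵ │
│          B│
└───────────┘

Checking passable neighbors of (3, 1):
Neighbors: (2, 1), (4, 1), (3, 0)
Count: 3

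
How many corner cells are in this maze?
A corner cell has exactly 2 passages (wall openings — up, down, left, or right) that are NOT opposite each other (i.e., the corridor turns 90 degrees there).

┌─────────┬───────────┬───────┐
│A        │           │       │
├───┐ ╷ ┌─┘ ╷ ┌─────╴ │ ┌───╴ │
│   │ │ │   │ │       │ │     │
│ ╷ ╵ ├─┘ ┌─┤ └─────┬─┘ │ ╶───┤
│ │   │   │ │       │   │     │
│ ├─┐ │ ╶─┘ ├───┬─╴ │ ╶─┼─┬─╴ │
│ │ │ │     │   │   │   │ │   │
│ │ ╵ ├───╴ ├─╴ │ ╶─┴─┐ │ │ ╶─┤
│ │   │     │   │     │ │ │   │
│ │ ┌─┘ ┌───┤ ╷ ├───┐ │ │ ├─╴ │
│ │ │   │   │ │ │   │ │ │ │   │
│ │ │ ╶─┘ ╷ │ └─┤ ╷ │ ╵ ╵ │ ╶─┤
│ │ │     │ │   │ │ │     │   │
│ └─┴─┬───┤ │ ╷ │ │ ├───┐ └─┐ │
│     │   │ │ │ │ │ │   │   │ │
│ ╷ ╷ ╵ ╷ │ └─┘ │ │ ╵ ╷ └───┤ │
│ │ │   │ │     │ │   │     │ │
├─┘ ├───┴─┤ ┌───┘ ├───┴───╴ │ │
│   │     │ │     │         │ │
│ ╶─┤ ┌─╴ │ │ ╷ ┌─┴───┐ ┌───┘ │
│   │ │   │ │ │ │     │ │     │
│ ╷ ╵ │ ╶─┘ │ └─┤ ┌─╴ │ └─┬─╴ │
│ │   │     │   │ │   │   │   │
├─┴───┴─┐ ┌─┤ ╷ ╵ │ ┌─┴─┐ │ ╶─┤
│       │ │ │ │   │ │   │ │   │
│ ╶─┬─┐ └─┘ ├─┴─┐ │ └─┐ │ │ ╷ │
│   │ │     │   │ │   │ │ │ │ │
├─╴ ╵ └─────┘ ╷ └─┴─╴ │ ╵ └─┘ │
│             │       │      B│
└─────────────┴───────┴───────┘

Counting corner cells (2 non-opposite passages):
Total corners: 104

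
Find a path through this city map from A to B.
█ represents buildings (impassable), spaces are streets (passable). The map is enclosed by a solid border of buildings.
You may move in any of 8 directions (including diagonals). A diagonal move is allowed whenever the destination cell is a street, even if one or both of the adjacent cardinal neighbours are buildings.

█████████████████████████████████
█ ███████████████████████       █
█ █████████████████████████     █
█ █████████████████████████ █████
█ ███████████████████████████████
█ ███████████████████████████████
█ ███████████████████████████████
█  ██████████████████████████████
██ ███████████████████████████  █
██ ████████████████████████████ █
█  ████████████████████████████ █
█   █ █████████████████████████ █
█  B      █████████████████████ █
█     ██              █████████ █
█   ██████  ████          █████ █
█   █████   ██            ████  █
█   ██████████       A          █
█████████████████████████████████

Finding the shortest path from A to B:
Movement: 8-directional
Path length: 18 steps
Directions: left → left → left → up-left → up-left → up-left → left → left → left → left → left → left → left → up-left → left → left → left → left

Solution:

█████████████████████████████████
█ ███████████████████████       █
█ █████████████████████████     █
█ █████████████████████████ █████
█ ███████████████████████████████
█ ███████████████████████████████
█ ███████████████████████████████
█  ██████████████████████████████
██ ███████████████████████████  █
██ ████████████████████████████ █
█  ████████████████████████████ █
█   █ █████████████████████████ █
█  B←←←←  █████████████████████ █
█     ██↖←←←←←←←      █████████ █
█   ██████  ████↖         █████ █
█   █████   ██   ↖        ████  █
█   ██████████    ↖←←A          █
█████████████████████████████████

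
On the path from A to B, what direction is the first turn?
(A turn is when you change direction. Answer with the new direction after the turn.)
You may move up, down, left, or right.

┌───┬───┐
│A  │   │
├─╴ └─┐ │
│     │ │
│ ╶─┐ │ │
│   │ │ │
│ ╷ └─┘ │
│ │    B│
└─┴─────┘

Directions: right, down, left, down, right, down, right, right
First turn direction: down

Solution:

┌───┬───┐
│A ↓│   │
├─╴ └─┐ │
│↓ ↲  │ │
│ ╶─┐ │ │
│↳ ↓│ │ │
│ ╷ └─┘ │
│ │↳ → B│
└─┴─────┘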